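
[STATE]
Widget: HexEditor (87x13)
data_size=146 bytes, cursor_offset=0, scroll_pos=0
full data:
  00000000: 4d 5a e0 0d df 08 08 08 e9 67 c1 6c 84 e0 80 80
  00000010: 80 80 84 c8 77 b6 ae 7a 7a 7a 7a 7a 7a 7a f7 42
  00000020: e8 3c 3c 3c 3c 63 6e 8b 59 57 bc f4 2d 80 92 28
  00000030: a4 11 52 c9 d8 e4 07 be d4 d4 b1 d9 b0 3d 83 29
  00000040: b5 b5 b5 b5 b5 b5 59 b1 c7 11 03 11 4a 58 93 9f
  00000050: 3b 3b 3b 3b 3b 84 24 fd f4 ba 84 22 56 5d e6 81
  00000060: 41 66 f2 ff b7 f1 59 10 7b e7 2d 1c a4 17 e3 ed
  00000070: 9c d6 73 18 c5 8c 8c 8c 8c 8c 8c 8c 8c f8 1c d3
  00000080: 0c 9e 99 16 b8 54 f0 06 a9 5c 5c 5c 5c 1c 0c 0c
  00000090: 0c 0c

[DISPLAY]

00000000  4D 5a e0 0d df 08 08 08  e9 67 c1 6c 84 e0 80 80  |MZ.......g.l....|         
00000010  80 80 84 c8 77 b6 ae 7a  7a 7a 7a 7a 7a 7a f7 42  |....w..zzzzzzz.B|         
00000020  e8 3c 3c 3c 3c 63 6e 8b  59 57 bc f4 2d 80 92 28  |.<<<<cn.YW..-..(|         
00000030  a4 11 52 c9 d8 e4 07 be  d4 d4 b1 d9 b0 3d 83 29  |..R..........=.)|         
00000040  b5 b5 b5 b5 b5 b5 59 b1  c7 11 03 11 4a 58 93 9f  |......Y.....JX..|         
00000050  3b 3b 3b 3b 3b 84 24 fd  f4 ba 84 22 56 5d e6 81  |;;;;;.$...."V]..|         
00000060  41 66 f2 ff b7 f1 59 10  7b e7 2d 1c a4 17 e3 ed  |Af....Y.{.-.....|         
00000070  9c d6 73 18 c5 8c 8c 8c  8c 8c 8c 8c 8c f8 1c d3  |..s.............|         
00000080  0c 9e 99 16 b8 54 f0 06  a9 5c 5c 5c 5c 1c 0c 0c  |.....T...\\\\...|         
00000090  0c 0c                                             |..              |         
                                                                                       
                                                                                       
                                                                                       


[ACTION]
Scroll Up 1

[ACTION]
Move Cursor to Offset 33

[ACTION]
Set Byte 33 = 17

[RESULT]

00000000  4d 5a e0 0d df 08 08 08  e9 67 c1 6c 84 e0 80 80  |MZ.......g.l....|         
00000010  80 80 84 c8 77 b6 ae 7a  7a 7a 7a 7a 7a 7a f7 42  |....w..zzzzzzz.B|         
00000020  e8 17 3c 3c 3c 63 6e 8b  59 57 bc f4 2d 80 92 28  |..<<<cn.YW..-..(|         
00000030  a4 11 52 c9 d8 e4 07 be  d4 d4 b1 d9 b0 3d 83 29  |..R..........=.)|         
00000040  b5 b5 b5 b5 b5 b5 59 b1  c7 11 03 11 4a 58 93 9f  |......Y.....JX..|         
00000050  3b 3b 3b 3b 3b 84 24 fd  f4 ba 84 22 56 5d e6 81  |;;;;;.$...."V]..|         
00000060  41 66 f2 ff b7 f1 59 10  7b e7 2d 1c a4 17 e3 ed  |Af....Y.{.-.....|         
00000070  9c d6 73 18 c5 8c 8c 8c  8c 8c 8c 8c 8c f8 1c d3  |..s.............|         
00000080  0c 9e 99 16 b8 54 f0 06  a9 5c 5c 5c 5c 1c 0c 0c  |.....T...\\\\...|         
00000090  0c 0c                                             |..              |         
                                                                                       
                                                                                       
                                                                                       


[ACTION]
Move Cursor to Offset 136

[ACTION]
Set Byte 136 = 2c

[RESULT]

00000000  4d 5a e0 0d df 08 08 08  e9 67 c1 6c 84 e0 80 80  |MZ.......g.l....|         
00000010  80 80 84 c8 77 b6 ae 7a  7a 7a 7a 7a 7a 7a f7 42  |....w..zzzzzzz.B|         
00000020  e8 17 3c 3c 3c 63 6e 8b  59 57 bc f4 2d 80 92 28  |..<<<cn.YW..-..(|         
00000030  a4 11 52 c9 d8 e4 07 be  d4 d4 b1 d9 b0 3d 83 29  |..R..........=.)|         
00000040  b5 b5 b5 b5 b5 b5 59 b1  c7 11 03 11 4a 58 93 9f  |......Y.....JX..|         
00000050  3b 3b 3b 3b 3b 84 24 fd  f4 ba 84 22 56 5d e6 81  |;;;;;.$...."V]..|         
00000060  41 66 f2 ff b7 f1 59 10  7b e7 2d 1c a4 17 e3 ed  |Af....Y.{.-.....|         
00000070  9c d6 73 18 c5 8c 8c 8c  8c 8c 8c 8c 8c f8 1c d3  |..s.............|         
00000080  0c 9e 99 16 b8 54 f0 06  2C 5c 5c 5c 5c 1c 0c 0c  |.....T..,\\\\...|         
00000090  0c 0c                                             |..              |         
                                                                                       
                                                                                       
                                                                                       


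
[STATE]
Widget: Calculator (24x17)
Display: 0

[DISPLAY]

                       0
┌───┬───┬───┬───┐       
│ 7 │ 8 │ 9 │ ÷ │       
├───┼───┼───┼───┤       
│ 4 │ 5 │ 6 │ × │       
├───┼───┼───┼───┤       
│ 1 │ 2 │ 3 │ - │       
├───┼───┼───┼───┤       
│ 0 │ . │ = │ + │       
├───┼───┼───┼───┤       
│ C │ MC│ MR│ M+│       
└───┴───┴───┴───┘       
                        
                        
                        
                        
                        


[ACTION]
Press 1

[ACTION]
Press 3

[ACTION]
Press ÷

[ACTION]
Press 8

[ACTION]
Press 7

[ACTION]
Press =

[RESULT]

            0.1494252874
┌───┬───┬───┬───┐       
│ 7 │ 8 │ 9 │ ÷ │       
├───┼───┼───┼───┤       
│ 4 │ 5 │ 6 │ × │       
├───┼───┼───┼───┤       
│ 1 │ 2 │ 3 │ - │       
├───┼───┼───┼───┤       
│ 0 │ . │ = │ + │       
├───┼───┼───┼───┤       
│ C │ MC│ MR│ M+│       
└───┴───┴───┴───┘       
                        
                        
                        
                        
                        


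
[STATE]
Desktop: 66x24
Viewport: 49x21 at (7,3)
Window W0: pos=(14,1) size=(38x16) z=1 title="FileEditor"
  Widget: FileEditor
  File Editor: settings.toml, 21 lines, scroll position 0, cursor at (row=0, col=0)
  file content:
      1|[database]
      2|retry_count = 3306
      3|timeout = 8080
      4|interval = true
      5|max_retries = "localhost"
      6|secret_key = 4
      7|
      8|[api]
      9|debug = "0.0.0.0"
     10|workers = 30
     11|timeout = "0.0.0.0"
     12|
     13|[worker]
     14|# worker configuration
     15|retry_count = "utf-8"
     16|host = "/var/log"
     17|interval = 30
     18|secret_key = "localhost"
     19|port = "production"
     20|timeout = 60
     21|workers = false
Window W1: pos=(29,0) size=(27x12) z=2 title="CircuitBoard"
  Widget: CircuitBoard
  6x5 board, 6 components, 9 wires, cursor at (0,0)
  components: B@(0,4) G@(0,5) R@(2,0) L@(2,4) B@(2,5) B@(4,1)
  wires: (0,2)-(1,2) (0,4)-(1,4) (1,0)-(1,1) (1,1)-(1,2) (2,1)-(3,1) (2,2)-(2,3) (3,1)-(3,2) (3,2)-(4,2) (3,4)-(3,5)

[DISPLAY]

       ┠──────────────┃   0 1 2 3 4 5           ┃
       ┃█database]    ┃0  [.]      ·       B   G┃
       ┃retry_count = ┃            │       │    ┃
       ┃timeout = 8080┃1   · ─ · ─ ·       ·    ┃
       ┃interval = tru┃                         ┃
       ┃max_retries = ┃2   R   ·   · ─ ·   L   B┃
       ┃secret_key = 4┃        │                ┃
       ┃              ┃3       · ─ ·       · ─ ·┃
       ┃[api]         ┗━━━━━━━━━━━━━━━━━━━━━━━━━┛
       ┃debug = "0.0.0.0"                  ░┃    
       ┃workers = 30                       ░┃    
       ┃timeout = "0.0.0.0"                ░┃    
       ┃                                   ▼┃    
       ┗━━━━━━━━━━━━━━━━━━━━━━━━━━━━━━━━━━━━┛    
                                                 
                                                 
                                                 
                                                 
                                                 
                                                 
                                                 


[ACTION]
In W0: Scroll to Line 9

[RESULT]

       ┠──────────────┃   0 1 2 3 4 5           ┃
       ┃debug = "0.0.0┃0  [.]      ·       B   G┃
       ┃workers = 30  ┃            │       │    ┃
       ┃timeout = "0.0┃1   · ─ · ─ ·       ·    ┃
       ┃              ┃                         ┃
       ┃[worker]      ┃2   R   ·   · ─ ·   L   B┃
       ┃# worker confi┃        │                ┃
       ┃retry_count = ┃3       · ─ ·       · ─ ·┃
       ┃host = "/var/l┗━━━━━━━━━━━━━━━━━━━━━━━━━┛
       ┃interval = 30                      ░┃    
       ┃secret_key = "localhost"           █┃    
       ┃port = "production"                ░┃    
       ┃timeout = 60                       ▼┃    
       ┗━━━━━━━━━━━━━━━━━━━━━━━━━━━━━━━━━━━━┛    
                                                 
                                                 
                                                 
                                                 
                                                 
                                                 
                                                 


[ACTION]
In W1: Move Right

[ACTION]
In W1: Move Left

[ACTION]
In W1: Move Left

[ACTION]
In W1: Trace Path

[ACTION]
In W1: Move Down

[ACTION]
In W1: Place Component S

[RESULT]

       ┠──────────────┃   0 1 2 3 4 5           ┃
       ┃debug = "0.0.0┃0           ·       B   G┃
       ┃workers = 30  ┃            │       │    ┃
       ┃timeout = "0.0┃1  [S]─ · ─ ·       ·    ┃
       ┃              ┃                         ┃
       ┃[worker]      ┃2   R   ·   · ─ ·   L   B┃
       ┃# worker confi┃        │                ┃
       ┃retry_count = ┃3       · ─ ·       · ─ ·┃
       ┃host = "/var/l┗━━━━━━━━━━━━━━━━━━━━━━━━━┛
       ┃interval = 30                      ░┃    
       ┃secret_key = "localhost"           █┃    
       ┃port = "production"                ░┃    
       ┃timeout = 60                       ▼┃    
       ┗━━━━━━━━━━━━━━━━━━━━━━━━━━━━━━━━━━━━┛    
                                                 
                                                 
                                                 
                                                 
                                                 
                                                 
                                                 


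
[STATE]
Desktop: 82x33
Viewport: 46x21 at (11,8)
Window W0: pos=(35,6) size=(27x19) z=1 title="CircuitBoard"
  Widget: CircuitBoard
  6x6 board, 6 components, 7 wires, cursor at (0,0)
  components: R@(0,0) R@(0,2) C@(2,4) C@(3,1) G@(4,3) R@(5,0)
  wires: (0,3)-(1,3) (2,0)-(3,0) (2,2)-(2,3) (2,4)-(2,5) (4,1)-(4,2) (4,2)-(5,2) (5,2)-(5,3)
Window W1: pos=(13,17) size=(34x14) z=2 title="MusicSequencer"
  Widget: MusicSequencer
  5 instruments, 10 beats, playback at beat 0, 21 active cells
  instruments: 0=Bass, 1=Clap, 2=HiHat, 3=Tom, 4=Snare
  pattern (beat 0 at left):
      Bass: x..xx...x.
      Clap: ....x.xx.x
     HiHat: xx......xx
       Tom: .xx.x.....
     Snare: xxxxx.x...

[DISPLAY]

                        ┠─────────────────────
                        ┃   0 1 2 3 4 5       
                        ┃0  [R]      R   ·    
                        ┃                │    
                        ┃1               ·    
                        ┃                     
                        ┃2   ·       · ─ ·   C
                        ┃    │                
                        ┃3   ·   C            
  ┏━━━━━━━━━━━━━━━━━━━━━━━━━━━━━━━━┓          
  ┃ MusicSequencer                 ┃ ·   G    
  ┠────────────────────────────────┨ │        
  ┃      ▼123456789                ┃ · ─ ·    
  ┃  Bass█··██···█·                ┃0)        
  ┃  Clap····█·██·█                ┃          
  ┃ HiHat██······██                ┃          
  ┃   Tom·██·█·····                ┃━━━━━━━━━━
  ┃ Snare█████·█···                ┃          
  ┃                                ┃          
  ┃                                ┃          
  ┃                                ┃          


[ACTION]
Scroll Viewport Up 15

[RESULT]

                                              
                                              
                                              
                                              
                                              
                                              
                        ┏━━━━━━━━━━━━━━━━━━━━━
                        ┃ CircuitBoard        
                        ┠─────────────────────
                        ┃   0 1 2 3 4 5       
                        ┃0  [R]      R   ·    
                        ┃                │    
                        ┃1               ·    
                        ┃                     
                        ┃2   ·       · ─ ·   C
                        ┃    │                
                        ┃3   ·   C            
  ┏━━━━━━━━━━━━━━━━━━━━━━━━━━━━━━━━┓          
  ┃ MusicSequencer                 ┃ ·   G    
  ┠────────────────────────────────┨ │        
  ┃      ▼123456789                ┃ · ─ ·    


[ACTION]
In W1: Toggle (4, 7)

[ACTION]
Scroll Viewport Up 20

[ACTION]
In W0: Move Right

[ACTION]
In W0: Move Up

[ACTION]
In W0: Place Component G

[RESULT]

                                              
                                              
                                              
                                              
                                              
                                              
                        ┏━━━━━━━━━━━━━━━━━━━━━
                        ┃ CircuitBoard        
                        ┠─────────────────────
                        ┃   0 1 2 3 4 5       
                        ┃0   R  [G]  R   ·    
                        ┃                │    
                        ┃1               ·    
                        ┃                     
                        ┃2   ·       · ─ ·   C
                        ┃    │                
                        ┃3   ·   C            
  ┏━━━━━━━━━━━━━━━━━━━━━━━━━━━━━━━━┓          
  ┃ MusicSequencer                 ┃ ·   G    
  ┠────────────────────────────────┨ │        
  ┃      ▼123456789                ┃ · ─ ·    


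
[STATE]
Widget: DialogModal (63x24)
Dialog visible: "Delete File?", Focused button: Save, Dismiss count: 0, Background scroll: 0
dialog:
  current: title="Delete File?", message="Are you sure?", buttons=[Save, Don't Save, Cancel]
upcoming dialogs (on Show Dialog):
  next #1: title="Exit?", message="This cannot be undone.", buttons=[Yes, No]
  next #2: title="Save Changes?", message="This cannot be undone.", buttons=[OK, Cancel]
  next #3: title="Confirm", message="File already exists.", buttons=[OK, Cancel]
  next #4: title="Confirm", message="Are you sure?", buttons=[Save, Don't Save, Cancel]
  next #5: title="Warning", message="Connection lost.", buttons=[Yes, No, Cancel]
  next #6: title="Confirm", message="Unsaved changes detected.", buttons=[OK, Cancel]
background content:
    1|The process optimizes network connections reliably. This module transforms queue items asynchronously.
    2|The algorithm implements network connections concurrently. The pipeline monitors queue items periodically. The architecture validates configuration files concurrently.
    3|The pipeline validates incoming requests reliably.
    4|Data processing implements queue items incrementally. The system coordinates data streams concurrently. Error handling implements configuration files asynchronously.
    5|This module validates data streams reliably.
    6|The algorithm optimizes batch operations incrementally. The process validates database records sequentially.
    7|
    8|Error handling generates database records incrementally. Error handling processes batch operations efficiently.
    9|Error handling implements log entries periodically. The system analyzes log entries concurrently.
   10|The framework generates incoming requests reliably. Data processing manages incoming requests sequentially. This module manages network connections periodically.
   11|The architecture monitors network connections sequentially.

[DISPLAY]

The process optimizes network connections reliably. This module
The algorithm implements network connections concurrently. The 
The pipeline validates incoming requests reliably.             
Data processing implements queue items incrementally. The syste
This module validates data streams reliably.                   
The algorithm optimizes batch operations incrementally. The pro
                                                               
Error handling generates database records incrementally. Error 
Error handling implements log entries periodically. The system 
The framework g┌──────────────────────────────┐bly. Data proces
The architectur│         Delete File?         │equentially.    
               │        Are you sure?         │                
               │ [Save]  Don't Save   Cancel  │                
               └──────────────────────────────┘                
                                                               
                                                               
                                                               
                                                               
                                                               
                                                               
                                                               
                                                               
                                                               
                                                               


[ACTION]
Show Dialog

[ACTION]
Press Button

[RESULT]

The process optimizes network connections reliably. This module
The algorithm implements network connections concurrently. The 
The pipeline validates incoming requests reliably.             
Data processing implements queue items incrementally. The syste
This module validates data streams reliably.                   
The algorithm optimizes batch operations incrementally. The pro
                                                               
Error handling generates database records incrementally. Error 
Error handling implements log entries periodically. The system 
The framework generates incoming requests reliably. Data proces
The architecture monitors network connections sequentially.    
                                                               
                                                               
                                                               
                                                               
                                                               
                                                               
                                                               
                                                               
                                                               
                                                               
                                                               
                                                               
                                                               


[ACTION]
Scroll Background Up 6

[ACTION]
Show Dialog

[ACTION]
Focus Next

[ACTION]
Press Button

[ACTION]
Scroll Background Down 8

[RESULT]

Error handling implements log entries periodically. The system 
The framework generates incoming requests reliably. Data proces
The architecture monitors network connections sequentially.    
                                                               
                                                               
                                                               
                                                               
                                                               
                                                               
                                                               
                                                               
                                                               
                                                               
                                                               
                                                               
                                                               
                                                               
                                                               
                                                               
                                                               
                                                               
                                                               
                                                               
                                                               


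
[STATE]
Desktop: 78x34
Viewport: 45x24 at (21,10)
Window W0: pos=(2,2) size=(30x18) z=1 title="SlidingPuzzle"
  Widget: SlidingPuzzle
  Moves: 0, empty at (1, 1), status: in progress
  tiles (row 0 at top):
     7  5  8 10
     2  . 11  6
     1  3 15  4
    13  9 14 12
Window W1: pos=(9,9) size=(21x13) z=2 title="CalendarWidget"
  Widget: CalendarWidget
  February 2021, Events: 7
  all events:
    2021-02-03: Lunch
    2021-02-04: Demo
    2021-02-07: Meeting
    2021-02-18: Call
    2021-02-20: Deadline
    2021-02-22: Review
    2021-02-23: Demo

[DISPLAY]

dget    ┃ ┃                                  
────────┨ ┃                                  
 2021   ┃ ┃                                  
 Fr Sa S┃ ┃                                  
4*  5  6┃ ┃                                  
 12 13 1┃ ┃                                  
* 19 20*┃ ┃                                  
25 26 27┃ ┃                                  
        ┃ ┃                                  
        ┃━┛                                  
        ┃                                    
━━━━━━━━┛                                    
                                             
                                             
                                             
                                             
                                             
                                             
                                             
                                             
                                             
                                             
                                             
                                             


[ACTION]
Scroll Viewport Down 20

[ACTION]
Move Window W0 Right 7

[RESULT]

dget    ┃│       ┃                           
────────┨┤       ┃                           
 2021   ┃│       ┃                           
 Fr Sa S┃┘       ┃                           
4*  5  6┃        ┃                           
 12 13 1┃        ┃                           
* 19 20*┃        ┃                           
25 26 27┃        ┃                           
        ┃        ┃                           
        ┃━━━━━━━━┛                           
        ┃                                    
━━━━━━━━┛                                    
                                             
                                             
                                             
                                             
                                             
                                             
                                             
                                             
                                             
                                             
                                             
                                             


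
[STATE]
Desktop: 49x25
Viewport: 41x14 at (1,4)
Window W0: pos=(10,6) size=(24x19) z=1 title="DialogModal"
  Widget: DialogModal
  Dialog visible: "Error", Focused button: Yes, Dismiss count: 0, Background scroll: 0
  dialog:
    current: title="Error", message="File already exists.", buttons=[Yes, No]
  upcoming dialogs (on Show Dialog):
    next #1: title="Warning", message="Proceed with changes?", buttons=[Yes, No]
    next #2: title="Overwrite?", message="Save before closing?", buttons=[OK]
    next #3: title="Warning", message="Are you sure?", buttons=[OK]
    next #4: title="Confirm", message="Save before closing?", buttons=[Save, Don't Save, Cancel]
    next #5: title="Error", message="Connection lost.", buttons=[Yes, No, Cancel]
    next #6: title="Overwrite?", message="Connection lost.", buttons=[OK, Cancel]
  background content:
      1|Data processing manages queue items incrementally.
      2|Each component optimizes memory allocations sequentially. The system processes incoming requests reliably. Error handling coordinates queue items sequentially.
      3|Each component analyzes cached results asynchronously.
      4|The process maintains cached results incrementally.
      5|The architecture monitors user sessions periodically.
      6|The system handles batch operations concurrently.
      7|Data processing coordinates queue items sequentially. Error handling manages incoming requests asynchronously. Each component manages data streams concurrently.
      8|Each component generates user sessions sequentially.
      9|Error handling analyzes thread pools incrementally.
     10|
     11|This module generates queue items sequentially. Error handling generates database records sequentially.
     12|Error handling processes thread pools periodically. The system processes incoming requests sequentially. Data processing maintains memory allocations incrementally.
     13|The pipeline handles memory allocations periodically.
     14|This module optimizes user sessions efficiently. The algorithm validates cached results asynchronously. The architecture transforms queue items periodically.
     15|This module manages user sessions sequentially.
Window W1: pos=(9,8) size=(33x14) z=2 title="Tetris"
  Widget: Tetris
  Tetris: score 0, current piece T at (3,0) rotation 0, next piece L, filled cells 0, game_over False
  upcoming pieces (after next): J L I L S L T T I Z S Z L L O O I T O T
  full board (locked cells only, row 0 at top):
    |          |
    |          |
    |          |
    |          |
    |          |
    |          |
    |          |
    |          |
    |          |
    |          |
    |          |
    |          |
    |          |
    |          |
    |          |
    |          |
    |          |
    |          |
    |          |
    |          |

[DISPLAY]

                                         
                                         
         ┏━━━━━━━━━━━━━━━━━━━━━━┓        
         ┃ DialogModal          ┃        
        ┏━━━━━━━━━━━━━━━━━━━━━━━━━━━━━━━┓
        ┃ Tetris                        ┃
        ┠───────────────────────────────┨
        ┃          │Next:               ┃
        ┃          │  ▒                 ┃
        ┃          │▒▒▒                 ┃
        ┃          │                    ┃
        ┃          │                    ┃
        ┃          │                    ┃
        ┃          │Score:              ┃


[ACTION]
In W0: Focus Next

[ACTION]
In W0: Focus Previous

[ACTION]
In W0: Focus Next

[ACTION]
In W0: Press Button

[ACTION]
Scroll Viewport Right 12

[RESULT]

                                         
                                         
  ┏━━━━━━━━━━━━━━━━━━━━━━┓               
  ┃ DialogModal          ┃               
 ┏━━━━━━━━━━━━━━━━━━━━━━━━━━━━━━━┓       
 ┃ Tetris                        ┃       
 ┠───────────────────────────────┨       
 ┃          │Next:               ┃       
 ┃          │  ▒                 ┃       
 ┃          │▒▒▒                 ┃       
 ┃          │                    ┃       
 ┃          │                    ┃       
 ┃          │                    ┃       
 ┃          │Score:              ┃       


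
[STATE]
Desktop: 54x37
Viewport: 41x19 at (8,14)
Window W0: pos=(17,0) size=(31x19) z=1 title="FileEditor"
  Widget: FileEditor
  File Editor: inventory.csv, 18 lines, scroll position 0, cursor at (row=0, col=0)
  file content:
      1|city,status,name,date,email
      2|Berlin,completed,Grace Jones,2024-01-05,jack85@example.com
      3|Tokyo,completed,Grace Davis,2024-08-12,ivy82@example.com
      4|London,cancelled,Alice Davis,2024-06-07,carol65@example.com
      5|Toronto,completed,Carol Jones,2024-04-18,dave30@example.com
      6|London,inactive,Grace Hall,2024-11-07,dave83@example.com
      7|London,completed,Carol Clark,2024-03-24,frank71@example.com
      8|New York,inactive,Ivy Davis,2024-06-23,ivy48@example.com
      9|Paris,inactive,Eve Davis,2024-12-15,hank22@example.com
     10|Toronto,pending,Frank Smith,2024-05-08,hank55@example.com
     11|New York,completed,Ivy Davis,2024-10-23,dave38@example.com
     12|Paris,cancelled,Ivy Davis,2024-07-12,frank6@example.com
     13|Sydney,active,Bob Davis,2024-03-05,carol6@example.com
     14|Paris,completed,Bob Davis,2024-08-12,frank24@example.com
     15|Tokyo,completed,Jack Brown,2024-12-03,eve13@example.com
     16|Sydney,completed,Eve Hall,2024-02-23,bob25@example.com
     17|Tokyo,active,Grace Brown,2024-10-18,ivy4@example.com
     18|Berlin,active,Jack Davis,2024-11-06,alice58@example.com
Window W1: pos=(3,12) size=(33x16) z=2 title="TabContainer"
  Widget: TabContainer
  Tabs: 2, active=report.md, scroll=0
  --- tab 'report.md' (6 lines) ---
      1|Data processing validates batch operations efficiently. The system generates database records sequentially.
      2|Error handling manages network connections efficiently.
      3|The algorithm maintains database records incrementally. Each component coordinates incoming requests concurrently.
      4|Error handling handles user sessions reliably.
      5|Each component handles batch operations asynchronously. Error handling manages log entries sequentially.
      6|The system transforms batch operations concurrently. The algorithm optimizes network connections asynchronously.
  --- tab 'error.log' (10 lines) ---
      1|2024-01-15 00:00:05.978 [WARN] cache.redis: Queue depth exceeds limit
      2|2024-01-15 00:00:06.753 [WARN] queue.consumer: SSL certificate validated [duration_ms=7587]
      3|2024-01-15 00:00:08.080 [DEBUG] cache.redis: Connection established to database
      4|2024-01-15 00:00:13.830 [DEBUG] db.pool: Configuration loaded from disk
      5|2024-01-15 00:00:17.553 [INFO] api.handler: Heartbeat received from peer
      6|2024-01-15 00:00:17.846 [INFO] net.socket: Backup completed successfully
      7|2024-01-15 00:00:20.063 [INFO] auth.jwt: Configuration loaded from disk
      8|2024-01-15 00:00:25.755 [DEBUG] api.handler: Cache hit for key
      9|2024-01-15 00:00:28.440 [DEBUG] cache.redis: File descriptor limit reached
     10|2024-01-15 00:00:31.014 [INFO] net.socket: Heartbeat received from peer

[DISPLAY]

───────────────────────────┨y Davis,20░┃ 
ort.md]│ error.log         ┃Davis,2024░┃ 
───────────────────────────┃b Davis,20░┃ 
 processing validates batch┃ck Brown,2▼┃ 
r handling manages network ┃━━━━━━━━━━━┛ 
algorithm maintains databas┃             
r handling handles user ses┃             
 component handles batch op┃             
system transforms batch ope┃             
                           ┃             
                           ┃             
                           ┃             
                           ┃             
━━━━━━━━━━━━━━━━━━━━━━━━━━━┛             
                                         
                                         
                                         
                                         
                                         


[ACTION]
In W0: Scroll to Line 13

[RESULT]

───────────────────────────┨ck Brown,2░┃ 
ort.md]│ error.log         ┃ve Hall,20░┃ 
───────────────────────────┃ Brown,202█┃ 
 processing validates batch┃ Davis,202▼┃ 
r handling manages network ┃━━━━━━━━━━━┛ 
algorithm maintains databas┃             
r handling handles user ses┃             
 component handles batch op┃             
system transforms batch ope┃             
                           ┃             
                           ┃             
                           ┃             
                           ┃             
━━━━━━━━━━━━━━━━━━━━━━━━━━━┛             
                                         
                                         
                                         
                                         
                                         


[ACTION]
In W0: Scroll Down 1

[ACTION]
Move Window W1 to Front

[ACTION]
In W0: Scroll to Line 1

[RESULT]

───────────────────────────┨y Davis,20░┃ 
ort.md]│ error.log         ┃Davis,2024░┃ 
───────────────────────────┃b Davis,20░┃ 
 processing validates batch┃ck Brown,2▼┃ 
r handling manages network ┃━━━━━━━━━━━┛ 
algorithm maintains databas┃             
r handling handles user ses┃             
 component handles batch op┃             
system transforms batch ope┃             
                           ┃             
                           ┃             
                           ┃             
                           ┃             
━━━━━━━━━━━━━━━━━━━━━━━━━━━┛             
                                         
                                         
                                         
                                         
                                         


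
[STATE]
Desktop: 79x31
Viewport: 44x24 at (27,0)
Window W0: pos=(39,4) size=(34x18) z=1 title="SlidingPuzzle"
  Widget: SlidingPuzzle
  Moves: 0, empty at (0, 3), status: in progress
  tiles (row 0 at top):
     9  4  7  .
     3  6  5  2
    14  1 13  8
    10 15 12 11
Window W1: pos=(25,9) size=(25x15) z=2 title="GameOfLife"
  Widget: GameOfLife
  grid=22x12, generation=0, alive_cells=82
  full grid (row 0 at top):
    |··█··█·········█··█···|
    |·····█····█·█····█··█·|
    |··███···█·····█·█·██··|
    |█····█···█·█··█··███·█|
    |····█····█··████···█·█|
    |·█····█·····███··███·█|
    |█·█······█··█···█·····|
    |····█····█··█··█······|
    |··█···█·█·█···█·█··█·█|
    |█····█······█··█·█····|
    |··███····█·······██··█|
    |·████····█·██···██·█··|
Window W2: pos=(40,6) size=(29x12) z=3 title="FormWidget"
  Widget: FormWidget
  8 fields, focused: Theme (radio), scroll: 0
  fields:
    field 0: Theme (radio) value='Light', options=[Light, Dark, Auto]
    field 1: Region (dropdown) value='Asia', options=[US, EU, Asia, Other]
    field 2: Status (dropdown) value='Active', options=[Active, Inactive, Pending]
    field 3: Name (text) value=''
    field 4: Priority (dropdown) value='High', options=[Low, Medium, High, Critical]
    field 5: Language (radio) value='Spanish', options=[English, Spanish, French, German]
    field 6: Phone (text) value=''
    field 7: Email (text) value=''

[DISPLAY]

                                            
                                            
                                            
                                            
            ┏━━━━━━━━━━━━━━━━━━━━━━━━━━━━━━━
            ┃ SlidingPuzzle                 
            ┠┏━━━━━━━━━━━━━━━━━━━━━━━━━━━┓──
            ┃┃ FormWidget                ┃  
            ┃┠───────────────────────────┨  
━━━━━━━━━━━━━┃> Theme:      (●) Light  ( ┃  
GameOfLife   ┃  Region:     [Asia      ▼]┃  
─────────────┃  Status:     [Active    ▼]┃  
en: 0        ┃  Name:       [           ]┃  
····█····█·█·┃  Priority:   [High      ▼]┃  
·███···█·····┃  Language:   ( ) English  ┃  
····█···█·█··┃  Phone:      [           ]┃  
···█····█··██┃  Email:      [           ]┃  
█····█·····██┗━━━━━━━━━━━━━━━━━━━━━━━━━━━┛  
·█······█··█···█····· ┃                     
···█····█··█··█······ ┃                     
·█···█·█·█···█·█··█·█ ┃                     
····█······█··█·█···· ┃━━━━━━━━━━━━━━━━━━━━━
·███····█·······██··█ ┃                     
━━━━━━━━━━━━━━━━━━━━━━┛                     


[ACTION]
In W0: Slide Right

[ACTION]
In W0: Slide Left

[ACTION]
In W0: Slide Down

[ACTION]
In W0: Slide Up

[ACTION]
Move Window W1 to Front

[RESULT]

                                            
                                            
                                            
                                            
            ┏━━━━━━━━━━━━━━━━━━━━━━━━━━━━━━━
            ┃ SlidingPuzzle                 
            ┠┏━━━━━━━━━━━━━━━━━━━━━━━━━━━┓──
            ┃┃ FormWidget                ┃  
            ┃┠───────────────────────────┨  
━━━━━━━━━━━━━━━━━━━━━━┓     (●) Light  ( ┃  
GameOfLife            ┃     [Asia      ▼]┃  
──────────────────────┨     [Active    ▼]┃  
en: 0                 ┃     [           ]┃  
····█····█·█····█··█· ┃y:   [High      ▼]┃  
·███···█·····█·█·██·· ┃e:   ( ) English  ┃  
····█···█·█··█··███·█ ┃     [           ]┃  
···█····█··████···█·█ ┃     [           ]┃  
█····█·····███··███·█ ┃━━━━━━━━━━━━━━━━━━┛  
·█······█··█···█····· ┃                     
···█····█··█··█······ ┃                     
·█···█·█·█···█·█··█·█ ┃                     
····█······█··█·█···· ┃━━━━━━━━━━━━━━━━━━━━━
·███····█·······██··█ ┃                     
━━━━━━━━━━━━━━━━━━━━━━┛                     
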